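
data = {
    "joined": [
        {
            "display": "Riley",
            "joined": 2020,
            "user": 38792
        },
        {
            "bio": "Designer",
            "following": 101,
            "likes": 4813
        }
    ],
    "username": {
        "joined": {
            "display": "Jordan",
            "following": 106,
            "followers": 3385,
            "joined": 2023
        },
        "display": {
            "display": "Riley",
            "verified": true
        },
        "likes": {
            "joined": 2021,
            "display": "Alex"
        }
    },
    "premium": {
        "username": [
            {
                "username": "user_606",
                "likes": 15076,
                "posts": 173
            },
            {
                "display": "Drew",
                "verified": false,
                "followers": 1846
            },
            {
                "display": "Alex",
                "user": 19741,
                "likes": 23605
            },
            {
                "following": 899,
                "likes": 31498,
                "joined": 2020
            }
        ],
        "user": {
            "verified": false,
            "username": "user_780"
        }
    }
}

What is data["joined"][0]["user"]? 38792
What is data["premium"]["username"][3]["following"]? 899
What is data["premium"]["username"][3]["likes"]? 31498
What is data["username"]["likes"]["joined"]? 2021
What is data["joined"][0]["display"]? "Riley"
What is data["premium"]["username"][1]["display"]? "Drew"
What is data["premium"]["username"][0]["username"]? "user_606"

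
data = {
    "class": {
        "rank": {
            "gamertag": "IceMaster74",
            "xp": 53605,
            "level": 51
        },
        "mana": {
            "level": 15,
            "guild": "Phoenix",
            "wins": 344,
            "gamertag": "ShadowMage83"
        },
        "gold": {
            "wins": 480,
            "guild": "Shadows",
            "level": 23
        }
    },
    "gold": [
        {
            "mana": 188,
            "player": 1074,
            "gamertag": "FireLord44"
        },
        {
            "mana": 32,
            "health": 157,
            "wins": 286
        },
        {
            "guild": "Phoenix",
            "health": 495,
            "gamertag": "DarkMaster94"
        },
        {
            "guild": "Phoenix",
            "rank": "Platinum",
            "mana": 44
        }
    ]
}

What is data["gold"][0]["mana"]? 188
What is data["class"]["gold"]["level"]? 23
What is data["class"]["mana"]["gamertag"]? "ShadowMage83"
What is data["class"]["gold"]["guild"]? "Shadows"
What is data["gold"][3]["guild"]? "Phoenix"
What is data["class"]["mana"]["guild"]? "Phoenix"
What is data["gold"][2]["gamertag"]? "DarkMaster94"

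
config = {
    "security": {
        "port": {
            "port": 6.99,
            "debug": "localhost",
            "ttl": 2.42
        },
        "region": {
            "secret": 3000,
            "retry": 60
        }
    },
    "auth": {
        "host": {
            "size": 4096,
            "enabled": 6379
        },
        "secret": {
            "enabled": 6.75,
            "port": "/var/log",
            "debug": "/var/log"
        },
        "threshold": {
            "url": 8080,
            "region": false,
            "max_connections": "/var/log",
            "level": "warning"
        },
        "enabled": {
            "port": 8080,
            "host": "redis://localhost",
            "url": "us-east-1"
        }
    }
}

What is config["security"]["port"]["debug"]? "localhost"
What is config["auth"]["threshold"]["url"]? 8080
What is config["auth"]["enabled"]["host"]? "redis://localhost"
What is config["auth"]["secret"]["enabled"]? 6.75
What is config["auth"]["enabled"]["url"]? "us-east-1"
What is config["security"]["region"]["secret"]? 3000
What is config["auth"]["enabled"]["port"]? 8080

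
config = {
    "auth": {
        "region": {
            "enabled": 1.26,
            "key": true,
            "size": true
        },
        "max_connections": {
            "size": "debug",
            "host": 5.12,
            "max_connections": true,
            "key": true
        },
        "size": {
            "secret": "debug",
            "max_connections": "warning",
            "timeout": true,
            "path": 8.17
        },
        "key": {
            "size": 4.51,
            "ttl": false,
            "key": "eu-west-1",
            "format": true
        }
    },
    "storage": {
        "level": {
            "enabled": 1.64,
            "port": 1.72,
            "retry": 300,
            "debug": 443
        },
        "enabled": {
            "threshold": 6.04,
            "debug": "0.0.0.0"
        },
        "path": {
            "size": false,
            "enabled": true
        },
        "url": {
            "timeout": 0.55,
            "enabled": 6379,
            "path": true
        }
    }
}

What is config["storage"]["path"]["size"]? False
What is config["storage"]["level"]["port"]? 1.72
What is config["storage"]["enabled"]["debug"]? "0.0.0.0"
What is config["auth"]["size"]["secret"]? "debug"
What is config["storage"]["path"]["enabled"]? True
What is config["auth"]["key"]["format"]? True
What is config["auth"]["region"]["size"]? True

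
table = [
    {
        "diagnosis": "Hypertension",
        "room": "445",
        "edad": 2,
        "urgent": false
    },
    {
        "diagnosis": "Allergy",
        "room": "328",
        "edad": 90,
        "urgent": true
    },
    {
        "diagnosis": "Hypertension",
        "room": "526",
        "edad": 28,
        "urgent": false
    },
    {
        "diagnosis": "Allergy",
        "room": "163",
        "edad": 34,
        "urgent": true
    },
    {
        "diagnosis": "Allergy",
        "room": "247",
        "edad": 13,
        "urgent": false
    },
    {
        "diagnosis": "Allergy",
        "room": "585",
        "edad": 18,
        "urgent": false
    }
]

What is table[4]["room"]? "247"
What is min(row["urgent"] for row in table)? False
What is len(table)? 6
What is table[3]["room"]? "163"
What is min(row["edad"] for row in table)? 2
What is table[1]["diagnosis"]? "Allergy"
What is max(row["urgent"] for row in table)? True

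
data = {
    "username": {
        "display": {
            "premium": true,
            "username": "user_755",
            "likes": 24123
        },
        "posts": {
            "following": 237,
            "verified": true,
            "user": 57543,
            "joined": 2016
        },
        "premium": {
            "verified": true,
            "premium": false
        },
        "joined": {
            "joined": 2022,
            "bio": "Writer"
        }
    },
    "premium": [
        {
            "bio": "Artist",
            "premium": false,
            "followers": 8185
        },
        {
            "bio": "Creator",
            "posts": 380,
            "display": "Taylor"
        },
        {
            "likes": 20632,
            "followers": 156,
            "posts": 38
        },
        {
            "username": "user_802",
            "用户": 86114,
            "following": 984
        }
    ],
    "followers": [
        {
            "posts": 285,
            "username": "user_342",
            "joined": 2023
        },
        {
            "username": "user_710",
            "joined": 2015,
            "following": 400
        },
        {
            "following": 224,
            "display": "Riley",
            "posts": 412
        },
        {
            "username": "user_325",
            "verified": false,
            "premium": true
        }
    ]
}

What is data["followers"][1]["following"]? 400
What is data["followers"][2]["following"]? 224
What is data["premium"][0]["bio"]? "Artist"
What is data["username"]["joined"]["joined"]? 2022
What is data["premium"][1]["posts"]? 380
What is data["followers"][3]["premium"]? True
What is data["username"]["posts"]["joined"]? 2016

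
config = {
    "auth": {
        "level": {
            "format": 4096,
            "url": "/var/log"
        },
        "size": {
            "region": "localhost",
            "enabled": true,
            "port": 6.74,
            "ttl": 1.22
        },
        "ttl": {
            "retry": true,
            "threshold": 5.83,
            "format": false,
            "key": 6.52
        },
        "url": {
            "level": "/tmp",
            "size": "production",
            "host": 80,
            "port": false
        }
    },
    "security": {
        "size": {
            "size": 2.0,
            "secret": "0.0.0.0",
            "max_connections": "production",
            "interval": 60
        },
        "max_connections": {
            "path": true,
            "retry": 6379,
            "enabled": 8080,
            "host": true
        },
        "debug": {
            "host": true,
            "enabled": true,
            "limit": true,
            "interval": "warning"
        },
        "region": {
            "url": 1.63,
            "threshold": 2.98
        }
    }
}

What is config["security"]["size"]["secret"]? "0.0.0.0"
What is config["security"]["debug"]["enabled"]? True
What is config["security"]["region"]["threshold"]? 2.98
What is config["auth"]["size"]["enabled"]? True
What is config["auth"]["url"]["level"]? "/tmp"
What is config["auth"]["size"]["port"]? 6.74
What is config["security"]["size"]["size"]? 2.0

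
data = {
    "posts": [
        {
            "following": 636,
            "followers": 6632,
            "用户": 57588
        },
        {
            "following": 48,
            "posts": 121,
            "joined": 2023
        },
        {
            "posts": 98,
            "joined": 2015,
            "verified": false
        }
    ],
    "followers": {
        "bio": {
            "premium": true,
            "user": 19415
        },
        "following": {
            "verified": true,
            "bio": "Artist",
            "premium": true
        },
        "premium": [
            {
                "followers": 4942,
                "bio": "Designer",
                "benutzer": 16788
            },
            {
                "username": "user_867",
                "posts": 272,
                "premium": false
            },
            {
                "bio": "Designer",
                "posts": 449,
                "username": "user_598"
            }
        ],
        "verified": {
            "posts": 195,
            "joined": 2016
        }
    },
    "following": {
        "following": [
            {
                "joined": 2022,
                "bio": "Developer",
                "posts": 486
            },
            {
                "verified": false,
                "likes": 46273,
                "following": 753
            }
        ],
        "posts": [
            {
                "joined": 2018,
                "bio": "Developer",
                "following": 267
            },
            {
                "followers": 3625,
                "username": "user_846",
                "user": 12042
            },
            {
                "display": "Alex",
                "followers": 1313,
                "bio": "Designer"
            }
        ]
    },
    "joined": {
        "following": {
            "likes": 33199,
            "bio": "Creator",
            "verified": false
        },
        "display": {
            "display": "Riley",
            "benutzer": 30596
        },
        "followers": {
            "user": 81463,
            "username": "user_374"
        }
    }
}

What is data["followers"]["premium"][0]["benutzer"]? 16788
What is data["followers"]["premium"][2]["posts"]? 449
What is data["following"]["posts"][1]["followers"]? 3625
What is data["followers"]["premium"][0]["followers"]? 4942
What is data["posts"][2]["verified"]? False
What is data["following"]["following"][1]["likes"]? 46273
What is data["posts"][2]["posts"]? 98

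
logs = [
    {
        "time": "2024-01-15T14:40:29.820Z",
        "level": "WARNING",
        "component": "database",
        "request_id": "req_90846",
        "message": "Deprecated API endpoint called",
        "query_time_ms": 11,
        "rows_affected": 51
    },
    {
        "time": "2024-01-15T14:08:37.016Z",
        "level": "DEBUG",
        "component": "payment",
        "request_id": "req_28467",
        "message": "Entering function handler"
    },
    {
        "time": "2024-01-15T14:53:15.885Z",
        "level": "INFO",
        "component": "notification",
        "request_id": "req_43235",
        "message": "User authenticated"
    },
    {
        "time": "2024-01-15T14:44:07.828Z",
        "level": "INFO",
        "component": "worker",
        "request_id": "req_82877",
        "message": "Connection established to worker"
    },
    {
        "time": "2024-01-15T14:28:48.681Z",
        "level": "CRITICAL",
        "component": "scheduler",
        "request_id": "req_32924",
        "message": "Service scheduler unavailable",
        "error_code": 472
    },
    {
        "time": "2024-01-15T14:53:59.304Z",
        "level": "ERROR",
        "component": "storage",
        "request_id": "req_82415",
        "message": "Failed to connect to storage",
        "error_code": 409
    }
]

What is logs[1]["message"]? "Entering function handler"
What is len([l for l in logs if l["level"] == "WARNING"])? 1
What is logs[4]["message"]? "Service scheduler unavailable"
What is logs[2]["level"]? "INFO"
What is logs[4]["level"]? "CRITICAL"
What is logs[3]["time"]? "2024-01-15T14:44:07.828Z"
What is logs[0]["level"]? "WARNING"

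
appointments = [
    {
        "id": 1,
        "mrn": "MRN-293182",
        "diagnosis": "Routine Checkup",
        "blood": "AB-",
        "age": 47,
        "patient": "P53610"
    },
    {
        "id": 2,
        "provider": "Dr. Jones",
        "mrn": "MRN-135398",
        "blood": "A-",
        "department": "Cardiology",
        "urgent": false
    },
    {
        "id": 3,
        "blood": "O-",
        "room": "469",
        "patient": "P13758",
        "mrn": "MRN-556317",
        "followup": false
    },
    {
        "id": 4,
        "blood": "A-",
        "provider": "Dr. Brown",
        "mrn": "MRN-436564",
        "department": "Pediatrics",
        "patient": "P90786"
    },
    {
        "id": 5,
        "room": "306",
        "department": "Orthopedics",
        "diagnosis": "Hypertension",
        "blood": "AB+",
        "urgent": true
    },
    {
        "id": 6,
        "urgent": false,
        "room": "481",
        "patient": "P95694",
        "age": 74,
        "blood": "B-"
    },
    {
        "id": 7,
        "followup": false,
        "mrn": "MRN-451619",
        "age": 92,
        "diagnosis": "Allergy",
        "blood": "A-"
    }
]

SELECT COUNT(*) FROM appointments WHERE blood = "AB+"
1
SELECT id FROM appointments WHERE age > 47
[6, 7]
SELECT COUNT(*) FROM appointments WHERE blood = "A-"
3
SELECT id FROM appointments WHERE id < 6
[1, 2, 3, 4, 5]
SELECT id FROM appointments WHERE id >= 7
[7]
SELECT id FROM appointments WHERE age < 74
[1]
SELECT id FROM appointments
[1, 2, 3, 4, 5, 6, 7]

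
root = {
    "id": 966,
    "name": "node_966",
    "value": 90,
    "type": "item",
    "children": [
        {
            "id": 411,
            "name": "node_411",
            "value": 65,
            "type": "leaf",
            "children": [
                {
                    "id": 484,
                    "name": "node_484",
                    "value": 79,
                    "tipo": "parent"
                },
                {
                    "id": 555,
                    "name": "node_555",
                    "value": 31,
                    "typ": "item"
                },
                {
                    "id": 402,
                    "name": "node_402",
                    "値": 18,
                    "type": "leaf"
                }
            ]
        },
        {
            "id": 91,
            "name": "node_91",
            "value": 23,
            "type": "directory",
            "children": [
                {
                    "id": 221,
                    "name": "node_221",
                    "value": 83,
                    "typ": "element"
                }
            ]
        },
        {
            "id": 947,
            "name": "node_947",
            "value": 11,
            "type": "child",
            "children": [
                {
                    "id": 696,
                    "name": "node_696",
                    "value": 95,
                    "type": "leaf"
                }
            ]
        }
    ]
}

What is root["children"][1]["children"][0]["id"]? 221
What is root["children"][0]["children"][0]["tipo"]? "parent"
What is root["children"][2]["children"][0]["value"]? 95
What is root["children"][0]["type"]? "leaf"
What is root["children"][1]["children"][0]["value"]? 83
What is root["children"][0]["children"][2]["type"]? "leaf"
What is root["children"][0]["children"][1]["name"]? "node_555"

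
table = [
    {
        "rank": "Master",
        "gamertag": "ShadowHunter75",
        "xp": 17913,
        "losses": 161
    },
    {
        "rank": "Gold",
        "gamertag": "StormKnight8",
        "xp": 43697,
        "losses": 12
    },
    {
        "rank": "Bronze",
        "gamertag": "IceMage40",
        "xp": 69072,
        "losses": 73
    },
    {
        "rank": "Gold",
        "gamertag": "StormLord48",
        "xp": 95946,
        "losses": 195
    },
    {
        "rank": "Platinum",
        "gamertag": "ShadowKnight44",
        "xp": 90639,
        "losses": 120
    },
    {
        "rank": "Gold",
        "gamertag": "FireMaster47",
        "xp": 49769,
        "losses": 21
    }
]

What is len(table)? 6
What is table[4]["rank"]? "Platinum"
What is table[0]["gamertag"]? "ShadowHunter75"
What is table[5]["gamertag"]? "FireMaster47"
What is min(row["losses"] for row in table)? 12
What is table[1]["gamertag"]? "StormKnight8"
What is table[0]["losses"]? 161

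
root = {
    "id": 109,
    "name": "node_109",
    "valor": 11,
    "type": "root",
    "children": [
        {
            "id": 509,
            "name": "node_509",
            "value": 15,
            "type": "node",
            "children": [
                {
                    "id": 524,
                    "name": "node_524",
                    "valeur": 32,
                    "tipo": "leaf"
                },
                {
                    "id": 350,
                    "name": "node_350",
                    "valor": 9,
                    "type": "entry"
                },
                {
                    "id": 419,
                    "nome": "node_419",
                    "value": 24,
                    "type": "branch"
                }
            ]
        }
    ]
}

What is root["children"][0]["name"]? "node_509"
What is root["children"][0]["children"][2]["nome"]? "node_419"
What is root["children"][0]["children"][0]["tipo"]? "leaf"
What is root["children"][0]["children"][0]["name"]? "node_524"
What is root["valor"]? 11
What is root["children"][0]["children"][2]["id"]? 419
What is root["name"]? "node_109"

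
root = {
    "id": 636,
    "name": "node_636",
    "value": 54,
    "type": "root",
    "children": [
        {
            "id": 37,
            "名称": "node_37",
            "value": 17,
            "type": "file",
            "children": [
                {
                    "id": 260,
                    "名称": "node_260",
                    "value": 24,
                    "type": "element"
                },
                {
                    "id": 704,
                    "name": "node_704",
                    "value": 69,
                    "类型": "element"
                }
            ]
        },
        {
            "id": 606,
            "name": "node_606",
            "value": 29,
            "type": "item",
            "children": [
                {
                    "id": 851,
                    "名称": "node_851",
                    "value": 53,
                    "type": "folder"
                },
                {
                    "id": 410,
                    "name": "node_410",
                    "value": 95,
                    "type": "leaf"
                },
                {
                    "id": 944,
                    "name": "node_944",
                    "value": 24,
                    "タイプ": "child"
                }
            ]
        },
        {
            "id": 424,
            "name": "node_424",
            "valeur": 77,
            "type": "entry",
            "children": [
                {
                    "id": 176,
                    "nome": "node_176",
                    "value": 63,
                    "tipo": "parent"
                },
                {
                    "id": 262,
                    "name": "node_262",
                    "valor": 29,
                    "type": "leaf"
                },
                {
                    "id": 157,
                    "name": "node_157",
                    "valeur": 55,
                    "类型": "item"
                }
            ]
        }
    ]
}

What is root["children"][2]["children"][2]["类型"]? "item"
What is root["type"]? "root"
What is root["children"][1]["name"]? "node_606"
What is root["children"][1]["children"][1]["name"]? "node_410"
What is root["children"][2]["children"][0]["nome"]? "node_176"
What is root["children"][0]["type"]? "file"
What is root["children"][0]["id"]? 37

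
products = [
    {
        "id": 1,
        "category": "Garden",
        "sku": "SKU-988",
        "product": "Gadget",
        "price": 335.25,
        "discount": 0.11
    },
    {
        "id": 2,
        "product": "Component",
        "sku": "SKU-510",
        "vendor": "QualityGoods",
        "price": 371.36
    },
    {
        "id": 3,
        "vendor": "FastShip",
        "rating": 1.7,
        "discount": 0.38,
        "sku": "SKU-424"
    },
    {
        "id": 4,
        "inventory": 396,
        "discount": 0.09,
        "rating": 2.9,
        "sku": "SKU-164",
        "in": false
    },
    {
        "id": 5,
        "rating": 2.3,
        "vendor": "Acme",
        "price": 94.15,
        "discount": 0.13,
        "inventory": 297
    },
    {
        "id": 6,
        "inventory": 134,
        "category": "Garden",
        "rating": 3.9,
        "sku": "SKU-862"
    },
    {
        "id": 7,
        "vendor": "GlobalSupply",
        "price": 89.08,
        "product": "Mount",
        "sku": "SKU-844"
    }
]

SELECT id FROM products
[1, 2, 3, 4, 5, 6, 7]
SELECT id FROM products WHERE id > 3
[4, 5, 6, 7]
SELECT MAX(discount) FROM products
0.38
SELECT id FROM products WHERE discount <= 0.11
[1, 4]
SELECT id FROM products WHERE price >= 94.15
[1, 2, 5]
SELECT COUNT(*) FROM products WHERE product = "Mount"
1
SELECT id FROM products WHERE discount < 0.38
[1, 4, 5]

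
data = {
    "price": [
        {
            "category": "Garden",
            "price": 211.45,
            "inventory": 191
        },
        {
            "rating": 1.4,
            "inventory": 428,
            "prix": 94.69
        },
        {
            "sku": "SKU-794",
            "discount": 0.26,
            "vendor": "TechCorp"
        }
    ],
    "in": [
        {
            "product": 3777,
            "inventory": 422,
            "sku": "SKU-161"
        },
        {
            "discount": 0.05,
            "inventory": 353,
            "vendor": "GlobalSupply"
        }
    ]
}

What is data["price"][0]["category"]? "Garden"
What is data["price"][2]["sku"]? "SKU-794"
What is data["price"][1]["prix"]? 94.69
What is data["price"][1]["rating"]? 1.4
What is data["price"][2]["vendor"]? "TechCorp"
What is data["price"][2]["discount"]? 0.26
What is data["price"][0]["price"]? 211.45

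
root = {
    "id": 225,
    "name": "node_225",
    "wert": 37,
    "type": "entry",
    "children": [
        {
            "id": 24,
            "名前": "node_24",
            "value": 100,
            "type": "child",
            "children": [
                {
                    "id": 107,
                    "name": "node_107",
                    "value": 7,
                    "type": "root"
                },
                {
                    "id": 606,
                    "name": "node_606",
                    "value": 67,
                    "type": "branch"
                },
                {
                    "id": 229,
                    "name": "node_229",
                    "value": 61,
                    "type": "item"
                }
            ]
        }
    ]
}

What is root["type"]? "entry"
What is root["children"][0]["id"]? 24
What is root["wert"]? 37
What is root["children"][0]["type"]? "child"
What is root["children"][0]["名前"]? "node_24"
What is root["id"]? 225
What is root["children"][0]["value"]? 100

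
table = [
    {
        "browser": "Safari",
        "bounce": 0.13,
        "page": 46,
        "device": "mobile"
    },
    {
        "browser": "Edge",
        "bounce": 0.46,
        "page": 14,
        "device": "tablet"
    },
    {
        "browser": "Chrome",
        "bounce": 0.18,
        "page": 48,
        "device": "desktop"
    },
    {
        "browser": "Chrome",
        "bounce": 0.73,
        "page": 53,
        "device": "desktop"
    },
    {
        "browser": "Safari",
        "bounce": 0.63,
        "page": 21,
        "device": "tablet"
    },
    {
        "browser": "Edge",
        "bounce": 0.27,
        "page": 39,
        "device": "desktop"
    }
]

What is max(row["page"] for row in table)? 53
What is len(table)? 6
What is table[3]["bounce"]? 0.73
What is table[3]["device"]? "desktop"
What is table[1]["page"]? 14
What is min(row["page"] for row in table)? 14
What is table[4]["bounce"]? 0.63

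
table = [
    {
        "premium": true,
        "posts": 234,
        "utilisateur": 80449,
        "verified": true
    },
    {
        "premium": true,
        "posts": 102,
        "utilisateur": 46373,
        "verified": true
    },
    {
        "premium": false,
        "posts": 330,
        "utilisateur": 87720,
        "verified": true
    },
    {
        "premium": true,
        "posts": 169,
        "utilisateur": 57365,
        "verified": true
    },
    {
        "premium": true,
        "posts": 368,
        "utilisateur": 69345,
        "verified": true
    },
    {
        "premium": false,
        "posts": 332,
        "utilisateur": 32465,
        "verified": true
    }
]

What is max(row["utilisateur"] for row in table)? 87720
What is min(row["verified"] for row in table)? True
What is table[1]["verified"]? True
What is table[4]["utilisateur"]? 69345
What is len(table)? 6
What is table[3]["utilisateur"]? 57365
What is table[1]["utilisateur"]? 46373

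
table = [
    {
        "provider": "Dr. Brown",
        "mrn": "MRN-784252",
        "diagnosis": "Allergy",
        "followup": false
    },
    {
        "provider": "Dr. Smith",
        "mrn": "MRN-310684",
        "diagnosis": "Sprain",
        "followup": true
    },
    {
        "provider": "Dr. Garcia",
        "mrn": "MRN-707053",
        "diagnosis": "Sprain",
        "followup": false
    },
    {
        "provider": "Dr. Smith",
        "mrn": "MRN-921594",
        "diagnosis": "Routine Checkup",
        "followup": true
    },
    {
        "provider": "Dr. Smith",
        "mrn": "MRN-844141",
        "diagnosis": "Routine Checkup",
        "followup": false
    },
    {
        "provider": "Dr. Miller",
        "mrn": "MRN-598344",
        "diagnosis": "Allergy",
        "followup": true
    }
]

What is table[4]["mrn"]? "MRN-844141"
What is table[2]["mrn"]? "MRN-707053"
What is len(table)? 6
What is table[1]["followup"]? True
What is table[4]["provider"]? "Dr. Smith"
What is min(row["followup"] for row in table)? False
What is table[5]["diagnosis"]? "Allergy"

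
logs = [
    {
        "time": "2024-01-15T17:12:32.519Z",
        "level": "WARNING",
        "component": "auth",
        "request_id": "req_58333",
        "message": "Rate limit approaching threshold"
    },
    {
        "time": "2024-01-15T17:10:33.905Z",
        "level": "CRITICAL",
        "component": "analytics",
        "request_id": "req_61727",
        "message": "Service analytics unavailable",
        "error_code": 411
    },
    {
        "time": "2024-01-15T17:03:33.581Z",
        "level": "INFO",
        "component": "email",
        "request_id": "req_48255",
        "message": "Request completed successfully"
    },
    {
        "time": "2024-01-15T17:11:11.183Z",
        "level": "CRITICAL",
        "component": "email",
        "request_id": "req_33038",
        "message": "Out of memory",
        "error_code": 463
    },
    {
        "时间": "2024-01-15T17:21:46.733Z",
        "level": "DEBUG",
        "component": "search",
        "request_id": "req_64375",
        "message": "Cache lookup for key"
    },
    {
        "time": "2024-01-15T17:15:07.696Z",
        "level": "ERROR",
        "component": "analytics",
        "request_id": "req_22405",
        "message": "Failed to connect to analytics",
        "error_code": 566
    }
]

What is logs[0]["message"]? "Rate limit approaching threshold"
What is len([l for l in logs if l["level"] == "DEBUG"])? 1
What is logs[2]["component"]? "email"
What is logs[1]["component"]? "analytics"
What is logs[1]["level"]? "CRITICAL"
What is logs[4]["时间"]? "2024-01-15T17:21:46.733Z"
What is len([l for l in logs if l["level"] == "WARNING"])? 1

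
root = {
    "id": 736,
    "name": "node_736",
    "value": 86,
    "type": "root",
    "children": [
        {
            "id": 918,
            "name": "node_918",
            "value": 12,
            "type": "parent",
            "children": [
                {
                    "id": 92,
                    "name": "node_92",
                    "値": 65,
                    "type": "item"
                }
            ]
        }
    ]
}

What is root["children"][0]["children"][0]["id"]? 92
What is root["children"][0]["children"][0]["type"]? "item"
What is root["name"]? "node_736"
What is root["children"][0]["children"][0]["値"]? 65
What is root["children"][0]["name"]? "node_918"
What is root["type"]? "root"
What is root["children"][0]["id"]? 918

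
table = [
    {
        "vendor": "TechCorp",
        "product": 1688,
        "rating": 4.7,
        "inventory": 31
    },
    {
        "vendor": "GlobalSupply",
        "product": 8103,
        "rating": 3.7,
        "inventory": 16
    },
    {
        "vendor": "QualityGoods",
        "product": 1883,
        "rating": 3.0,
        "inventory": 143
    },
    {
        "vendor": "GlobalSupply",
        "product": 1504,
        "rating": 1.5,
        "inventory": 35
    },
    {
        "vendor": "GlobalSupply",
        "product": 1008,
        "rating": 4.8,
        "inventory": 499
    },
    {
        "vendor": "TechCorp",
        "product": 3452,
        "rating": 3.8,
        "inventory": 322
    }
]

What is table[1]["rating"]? 3.7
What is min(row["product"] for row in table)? 1008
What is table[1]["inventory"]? 16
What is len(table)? 6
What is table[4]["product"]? 1008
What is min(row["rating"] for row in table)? 1.5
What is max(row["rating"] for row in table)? 4.8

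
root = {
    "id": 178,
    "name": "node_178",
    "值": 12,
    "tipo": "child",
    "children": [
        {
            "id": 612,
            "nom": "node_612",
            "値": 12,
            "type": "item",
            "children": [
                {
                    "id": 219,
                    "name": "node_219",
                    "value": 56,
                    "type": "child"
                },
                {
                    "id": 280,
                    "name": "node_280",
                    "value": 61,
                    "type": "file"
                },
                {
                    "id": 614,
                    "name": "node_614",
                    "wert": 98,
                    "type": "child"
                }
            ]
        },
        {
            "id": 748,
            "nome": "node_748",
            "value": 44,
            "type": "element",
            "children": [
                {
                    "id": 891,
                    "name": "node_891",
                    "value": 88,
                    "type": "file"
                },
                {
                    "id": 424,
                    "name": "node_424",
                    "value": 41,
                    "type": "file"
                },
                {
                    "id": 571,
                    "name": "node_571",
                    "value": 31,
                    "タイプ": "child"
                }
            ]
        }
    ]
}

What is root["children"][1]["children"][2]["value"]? 31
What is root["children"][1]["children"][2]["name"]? "node_571"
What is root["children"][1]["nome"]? "node_748"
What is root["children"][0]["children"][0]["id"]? 219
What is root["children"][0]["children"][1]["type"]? "file"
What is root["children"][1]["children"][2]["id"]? 571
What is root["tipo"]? "child"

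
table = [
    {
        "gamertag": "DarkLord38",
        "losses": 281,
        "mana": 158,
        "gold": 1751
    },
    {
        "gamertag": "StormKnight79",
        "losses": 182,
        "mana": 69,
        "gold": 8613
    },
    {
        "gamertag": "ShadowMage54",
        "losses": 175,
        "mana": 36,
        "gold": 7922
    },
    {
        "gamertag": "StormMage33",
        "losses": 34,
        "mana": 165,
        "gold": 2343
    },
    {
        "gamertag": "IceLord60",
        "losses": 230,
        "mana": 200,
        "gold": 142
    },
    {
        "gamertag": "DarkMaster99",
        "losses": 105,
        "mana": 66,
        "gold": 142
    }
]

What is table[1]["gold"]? 8613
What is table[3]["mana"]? 165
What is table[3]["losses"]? 34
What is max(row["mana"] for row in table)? 200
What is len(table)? 6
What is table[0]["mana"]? 158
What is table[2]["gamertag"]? "ShadowMage54"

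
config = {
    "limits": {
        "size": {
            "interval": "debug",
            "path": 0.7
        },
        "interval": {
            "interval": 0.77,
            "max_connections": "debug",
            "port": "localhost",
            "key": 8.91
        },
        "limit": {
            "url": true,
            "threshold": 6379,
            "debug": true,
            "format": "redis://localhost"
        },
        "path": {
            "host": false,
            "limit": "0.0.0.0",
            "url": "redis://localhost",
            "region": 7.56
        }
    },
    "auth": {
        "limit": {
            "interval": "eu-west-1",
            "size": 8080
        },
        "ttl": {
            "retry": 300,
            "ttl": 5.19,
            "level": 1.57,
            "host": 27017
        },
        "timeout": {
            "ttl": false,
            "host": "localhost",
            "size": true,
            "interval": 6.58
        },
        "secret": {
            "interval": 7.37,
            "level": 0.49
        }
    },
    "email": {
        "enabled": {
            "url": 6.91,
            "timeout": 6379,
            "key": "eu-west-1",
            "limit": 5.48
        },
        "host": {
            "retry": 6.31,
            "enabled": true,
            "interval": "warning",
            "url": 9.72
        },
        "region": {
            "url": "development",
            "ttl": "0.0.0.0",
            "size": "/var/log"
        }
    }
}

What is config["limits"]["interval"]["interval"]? 0.77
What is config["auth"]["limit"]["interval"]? "eu-west-1"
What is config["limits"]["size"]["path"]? 0.7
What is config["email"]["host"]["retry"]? 6.31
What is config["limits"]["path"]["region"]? 7.56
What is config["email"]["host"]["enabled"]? True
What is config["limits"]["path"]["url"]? "redis://localhost"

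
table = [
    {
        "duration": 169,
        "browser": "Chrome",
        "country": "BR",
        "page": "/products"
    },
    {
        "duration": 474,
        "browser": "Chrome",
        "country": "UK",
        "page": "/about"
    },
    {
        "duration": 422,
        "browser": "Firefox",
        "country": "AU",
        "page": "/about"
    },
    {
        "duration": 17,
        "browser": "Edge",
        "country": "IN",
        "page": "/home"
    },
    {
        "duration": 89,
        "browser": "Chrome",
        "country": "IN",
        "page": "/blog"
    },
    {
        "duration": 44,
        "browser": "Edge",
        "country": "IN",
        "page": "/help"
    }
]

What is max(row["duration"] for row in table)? 474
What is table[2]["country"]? "AU"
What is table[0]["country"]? "BR"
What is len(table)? 6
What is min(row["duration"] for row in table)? 17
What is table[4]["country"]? "IN"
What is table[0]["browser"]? "Chrome"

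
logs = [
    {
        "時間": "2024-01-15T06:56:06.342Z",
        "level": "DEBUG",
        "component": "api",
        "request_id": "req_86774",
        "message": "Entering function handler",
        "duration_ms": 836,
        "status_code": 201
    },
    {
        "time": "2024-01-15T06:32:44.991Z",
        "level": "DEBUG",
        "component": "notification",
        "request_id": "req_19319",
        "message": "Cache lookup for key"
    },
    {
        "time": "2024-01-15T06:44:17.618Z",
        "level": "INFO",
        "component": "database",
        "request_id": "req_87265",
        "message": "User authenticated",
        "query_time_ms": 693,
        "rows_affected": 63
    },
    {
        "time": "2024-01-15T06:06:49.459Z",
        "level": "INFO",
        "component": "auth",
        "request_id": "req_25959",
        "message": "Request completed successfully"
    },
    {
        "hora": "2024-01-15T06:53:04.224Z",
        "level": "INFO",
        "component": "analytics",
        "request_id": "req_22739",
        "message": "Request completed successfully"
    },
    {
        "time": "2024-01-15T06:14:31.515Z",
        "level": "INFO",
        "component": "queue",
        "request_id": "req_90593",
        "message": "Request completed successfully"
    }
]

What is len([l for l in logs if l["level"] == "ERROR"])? 0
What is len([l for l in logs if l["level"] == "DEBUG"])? 2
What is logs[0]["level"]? "DEBUG"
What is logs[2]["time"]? "2024-01-15T06:44:17.618Z"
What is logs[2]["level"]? "INFO"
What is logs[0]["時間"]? "2024-01-15T06:56:06.342Z"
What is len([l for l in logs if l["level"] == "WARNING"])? 0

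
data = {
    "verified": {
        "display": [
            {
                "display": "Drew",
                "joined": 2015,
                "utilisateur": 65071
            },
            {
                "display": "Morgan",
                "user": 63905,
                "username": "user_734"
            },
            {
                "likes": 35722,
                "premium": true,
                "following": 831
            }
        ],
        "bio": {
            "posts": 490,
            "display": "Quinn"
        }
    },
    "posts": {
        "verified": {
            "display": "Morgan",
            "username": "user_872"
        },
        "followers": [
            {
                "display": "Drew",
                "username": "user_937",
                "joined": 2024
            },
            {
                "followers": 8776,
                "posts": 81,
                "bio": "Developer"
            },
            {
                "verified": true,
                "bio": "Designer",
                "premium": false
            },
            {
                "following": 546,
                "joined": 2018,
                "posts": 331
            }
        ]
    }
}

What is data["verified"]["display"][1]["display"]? "Morgan"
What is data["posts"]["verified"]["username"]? "user_872"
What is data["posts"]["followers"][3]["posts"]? 331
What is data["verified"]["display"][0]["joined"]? 2015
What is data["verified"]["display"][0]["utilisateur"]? 65071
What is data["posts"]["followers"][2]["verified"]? True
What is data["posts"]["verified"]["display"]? "Morgan"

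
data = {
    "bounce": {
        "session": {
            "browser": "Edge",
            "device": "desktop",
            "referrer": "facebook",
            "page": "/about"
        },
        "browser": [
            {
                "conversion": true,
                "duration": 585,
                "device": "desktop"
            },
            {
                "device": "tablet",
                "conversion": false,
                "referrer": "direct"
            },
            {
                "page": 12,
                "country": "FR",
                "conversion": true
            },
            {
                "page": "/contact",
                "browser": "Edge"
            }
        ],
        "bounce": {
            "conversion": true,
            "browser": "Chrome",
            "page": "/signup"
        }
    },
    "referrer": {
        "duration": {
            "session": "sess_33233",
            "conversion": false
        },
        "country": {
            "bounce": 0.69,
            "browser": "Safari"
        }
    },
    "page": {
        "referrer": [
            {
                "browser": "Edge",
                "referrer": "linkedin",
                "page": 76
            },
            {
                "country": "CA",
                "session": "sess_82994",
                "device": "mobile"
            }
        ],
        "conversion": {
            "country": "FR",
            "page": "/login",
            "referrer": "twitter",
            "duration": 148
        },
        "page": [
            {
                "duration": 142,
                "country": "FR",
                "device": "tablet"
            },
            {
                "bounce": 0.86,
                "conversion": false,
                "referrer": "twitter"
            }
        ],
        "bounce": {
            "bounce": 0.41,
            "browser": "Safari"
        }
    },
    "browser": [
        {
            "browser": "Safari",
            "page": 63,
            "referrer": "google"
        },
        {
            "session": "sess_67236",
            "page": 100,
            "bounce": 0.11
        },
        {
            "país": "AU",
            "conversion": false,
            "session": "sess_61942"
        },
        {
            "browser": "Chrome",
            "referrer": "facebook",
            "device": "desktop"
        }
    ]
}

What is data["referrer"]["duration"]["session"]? "sess_33233"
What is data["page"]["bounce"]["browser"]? "Safari"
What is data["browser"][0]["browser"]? "Safari"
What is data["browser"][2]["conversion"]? False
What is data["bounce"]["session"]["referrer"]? "facebook"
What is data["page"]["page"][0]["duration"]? 142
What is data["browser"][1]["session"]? "sess_67236"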